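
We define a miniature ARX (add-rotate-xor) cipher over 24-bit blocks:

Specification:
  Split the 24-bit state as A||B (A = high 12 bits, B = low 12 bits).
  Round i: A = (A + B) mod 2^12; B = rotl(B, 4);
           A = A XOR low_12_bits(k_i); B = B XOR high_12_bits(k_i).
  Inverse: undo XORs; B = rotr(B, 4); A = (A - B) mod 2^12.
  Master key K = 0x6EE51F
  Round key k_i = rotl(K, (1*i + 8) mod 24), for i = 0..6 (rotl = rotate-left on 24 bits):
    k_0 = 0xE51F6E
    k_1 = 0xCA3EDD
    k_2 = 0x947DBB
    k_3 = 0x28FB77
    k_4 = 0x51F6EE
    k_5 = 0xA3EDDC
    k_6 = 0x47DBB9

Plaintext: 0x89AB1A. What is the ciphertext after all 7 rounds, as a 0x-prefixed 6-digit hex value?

s_0 = plaintext = 0x89AB1A
s_1 = Round(s_0, k_0) = 0xCDAFFA
s_2 = Round(s_1, k_1) = 0x20930C
s_3 = Round(s_2, k_2) = 0x8AE984
s_4 = Round(s_3, k_3) = 0x945AC6
s_5 = Round(s_4, k_4) = 0x2E5975
s_6 = Round(s_5, k_5) = 0x186D67
s_7 = Round(s_6, k_6) = 0x554200

0x554200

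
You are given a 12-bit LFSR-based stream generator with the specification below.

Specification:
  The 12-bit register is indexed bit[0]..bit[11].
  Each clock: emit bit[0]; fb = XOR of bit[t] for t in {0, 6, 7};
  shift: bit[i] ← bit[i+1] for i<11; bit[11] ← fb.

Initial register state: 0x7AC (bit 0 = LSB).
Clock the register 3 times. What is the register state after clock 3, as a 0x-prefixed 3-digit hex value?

0xAF5

reg_0 = 0x7AC
clock 1: out=0, reg = 0xBD6
clock 2: out=0, reg = 0x5EB
clock 3: out=1, reg = 0xAF5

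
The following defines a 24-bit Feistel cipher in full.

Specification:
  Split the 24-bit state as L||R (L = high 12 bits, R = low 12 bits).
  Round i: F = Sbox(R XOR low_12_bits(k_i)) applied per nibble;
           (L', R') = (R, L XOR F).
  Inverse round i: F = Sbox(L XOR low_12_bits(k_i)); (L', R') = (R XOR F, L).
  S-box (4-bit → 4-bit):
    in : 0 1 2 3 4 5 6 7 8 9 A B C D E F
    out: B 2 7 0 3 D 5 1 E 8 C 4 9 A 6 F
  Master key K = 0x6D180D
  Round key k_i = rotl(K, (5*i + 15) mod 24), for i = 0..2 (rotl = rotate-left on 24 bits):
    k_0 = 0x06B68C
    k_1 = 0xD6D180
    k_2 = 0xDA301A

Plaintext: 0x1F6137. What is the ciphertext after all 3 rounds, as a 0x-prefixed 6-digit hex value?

s_0 = plaintext = 0x1F6137
s_1 = Round(s_0, k_0) = 0x1370B2
s_2 = Round(s_1, k_1) = 0x0B2330
s_3 = Round(s_2, k_2) = 0x3300CE

0x3300CE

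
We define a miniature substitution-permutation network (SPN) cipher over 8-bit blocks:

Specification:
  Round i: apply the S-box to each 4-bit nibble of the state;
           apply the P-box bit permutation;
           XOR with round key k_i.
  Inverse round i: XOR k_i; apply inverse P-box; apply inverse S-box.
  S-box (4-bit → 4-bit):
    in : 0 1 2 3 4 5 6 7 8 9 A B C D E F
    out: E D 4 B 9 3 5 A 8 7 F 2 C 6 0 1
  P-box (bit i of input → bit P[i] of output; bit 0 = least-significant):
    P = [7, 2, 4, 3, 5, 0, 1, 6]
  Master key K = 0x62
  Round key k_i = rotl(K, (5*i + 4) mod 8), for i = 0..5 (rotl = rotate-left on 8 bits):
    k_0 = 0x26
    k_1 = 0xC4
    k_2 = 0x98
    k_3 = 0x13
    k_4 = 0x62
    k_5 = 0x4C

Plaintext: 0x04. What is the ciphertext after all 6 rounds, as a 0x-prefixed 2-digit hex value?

0x82

s_0 = plaintext = 0x04
s_1 = Round(s_0, k_0) = 0xED
s_2 = Round(s_1, k_1) = 0xD0
s_3 = Round(s_2, k_2) = 0x87
s_4 = Round(s_3, k_3) = 0x5F
s_5 = Round(s_4, k_4) = 0xC3
s_6 = Round(s_5, k_5) = 0x82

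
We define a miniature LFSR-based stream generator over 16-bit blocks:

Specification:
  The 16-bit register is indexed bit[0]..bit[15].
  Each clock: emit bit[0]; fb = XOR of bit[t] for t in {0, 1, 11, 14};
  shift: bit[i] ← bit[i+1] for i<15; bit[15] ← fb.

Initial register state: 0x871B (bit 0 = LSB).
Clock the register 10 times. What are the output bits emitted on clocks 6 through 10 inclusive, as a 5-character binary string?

reg_0 = 0x871B
clock 1: out=1, reg = 0x438D
clock 2: out=1, reg = 0x21C6
clock 3: out=0, reg = 0x90E3
clock 4: out=1, reg = 0x4871
clock 5: out=1, reg = 0xA438
clock 6: out=0, reg = 0x521C
clock 7: out=0, reg = 0xA90E
clock 8: out=0, reg = 0x5487
clock 9: out=1, reg = 0xAA43
clock 10: out=1, reg = 0xD521

00011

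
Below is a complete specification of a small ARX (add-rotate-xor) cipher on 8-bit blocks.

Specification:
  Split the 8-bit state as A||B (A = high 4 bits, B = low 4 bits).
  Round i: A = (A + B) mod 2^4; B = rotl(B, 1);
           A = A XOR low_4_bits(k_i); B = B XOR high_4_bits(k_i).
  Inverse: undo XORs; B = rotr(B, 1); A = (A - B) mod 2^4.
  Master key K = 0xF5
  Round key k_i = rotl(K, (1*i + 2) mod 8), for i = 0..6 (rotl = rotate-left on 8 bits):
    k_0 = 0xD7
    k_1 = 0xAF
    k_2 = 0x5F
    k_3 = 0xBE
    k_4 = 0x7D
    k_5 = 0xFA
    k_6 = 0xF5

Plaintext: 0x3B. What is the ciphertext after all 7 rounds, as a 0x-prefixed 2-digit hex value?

s_0 = plaintext = 0x3B
s_1 = Round(s_0, k_0) = 0x9A
s_2 = Round(s_1, k_1) = 0xCF
s_3 = Round(s_2, k_2) = 0x4A
s_4 = Round(s_3, k_3) = 0x0E
s_5 = Round(s_4, k_4) = 0x3A
s_6 = Round(s_5, k_5) = 0x7A
s_7 = Round(s_6, k_6) = 0x4A

0x4A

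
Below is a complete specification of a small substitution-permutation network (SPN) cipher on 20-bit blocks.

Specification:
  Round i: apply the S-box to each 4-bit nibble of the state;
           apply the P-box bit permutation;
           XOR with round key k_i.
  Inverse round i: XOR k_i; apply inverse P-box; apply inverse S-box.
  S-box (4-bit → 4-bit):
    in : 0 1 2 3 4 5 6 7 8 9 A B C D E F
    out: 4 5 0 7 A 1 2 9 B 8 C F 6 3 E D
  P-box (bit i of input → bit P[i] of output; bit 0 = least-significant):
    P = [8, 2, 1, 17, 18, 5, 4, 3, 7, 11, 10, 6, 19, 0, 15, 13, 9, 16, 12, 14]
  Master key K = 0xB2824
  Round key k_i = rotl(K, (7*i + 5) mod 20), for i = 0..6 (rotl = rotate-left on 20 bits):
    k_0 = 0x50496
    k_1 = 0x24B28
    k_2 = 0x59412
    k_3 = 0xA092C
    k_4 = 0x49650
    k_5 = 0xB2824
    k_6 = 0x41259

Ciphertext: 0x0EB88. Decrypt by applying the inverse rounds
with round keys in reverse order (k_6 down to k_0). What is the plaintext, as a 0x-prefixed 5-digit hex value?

s_0 = ciphertext = 0x0EB88
s_1 = InvRound(s_0, k_6) = 0xAE815
s_2 = InvRound(s_1, k_5) = 0x4C2C2
s_3 = InvRound(s_2, k_4) = 0xA2100
s_4 = InvRound(s_3, k_3) = 0x29646
s_5 = InvRound(s_4, k_2) = 0xD2914
s_6 = InvRound(s_5, k_1) = 0x872B4
s_7 = InvRound(s_6, k_0) = 0xB70D0

0xB70D0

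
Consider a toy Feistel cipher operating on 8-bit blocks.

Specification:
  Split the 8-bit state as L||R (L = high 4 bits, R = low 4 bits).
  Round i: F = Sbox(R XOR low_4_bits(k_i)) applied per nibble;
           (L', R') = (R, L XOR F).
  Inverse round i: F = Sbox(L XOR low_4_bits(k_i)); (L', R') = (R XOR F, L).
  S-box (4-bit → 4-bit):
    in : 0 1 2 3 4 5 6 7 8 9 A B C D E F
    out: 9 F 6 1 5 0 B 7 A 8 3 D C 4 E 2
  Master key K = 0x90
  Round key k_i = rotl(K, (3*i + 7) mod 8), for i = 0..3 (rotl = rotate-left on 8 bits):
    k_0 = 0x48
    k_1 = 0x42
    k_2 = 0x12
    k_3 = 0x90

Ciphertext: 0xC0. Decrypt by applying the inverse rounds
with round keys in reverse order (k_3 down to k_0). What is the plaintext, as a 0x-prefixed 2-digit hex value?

s_0 = ciphertext = 0xC0
s_1 = InvRound(s_0, k_3) = 0xCC
s_2 = InvRound(s_1, k_2) = 0x2C
s_3 = InvRound(s_2, k_1) = 0x52
s_4 = InvRound(s_3, k_0) = 0x65

0x65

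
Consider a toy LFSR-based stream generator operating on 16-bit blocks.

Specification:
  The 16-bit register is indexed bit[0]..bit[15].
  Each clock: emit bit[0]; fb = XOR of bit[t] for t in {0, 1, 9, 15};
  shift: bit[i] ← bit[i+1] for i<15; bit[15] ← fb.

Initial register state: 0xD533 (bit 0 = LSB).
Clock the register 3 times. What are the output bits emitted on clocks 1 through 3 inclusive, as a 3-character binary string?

reg_0 = 0xD533
clock 1: out=1, reg = 0xEA99
clock 2: out=1, reg = 0xF54C
clock 3: out=0, reg = 0xFAA6

110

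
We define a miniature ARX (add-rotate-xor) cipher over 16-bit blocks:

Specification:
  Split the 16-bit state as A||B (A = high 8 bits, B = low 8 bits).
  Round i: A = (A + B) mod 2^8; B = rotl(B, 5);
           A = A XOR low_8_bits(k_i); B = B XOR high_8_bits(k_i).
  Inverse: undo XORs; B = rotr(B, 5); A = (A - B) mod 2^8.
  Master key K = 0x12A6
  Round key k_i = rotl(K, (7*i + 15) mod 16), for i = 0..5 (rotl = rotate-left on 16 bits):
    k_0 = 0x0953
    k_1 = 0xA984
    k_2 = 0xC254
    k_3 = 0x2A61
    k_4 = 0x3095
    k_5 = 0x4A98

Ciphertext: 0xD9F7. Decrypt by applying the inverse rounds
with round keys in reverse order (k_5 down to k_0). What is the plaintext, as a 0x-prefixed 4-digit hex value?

s_0 = ciphertext = 0xD9F7
s_1 = InvRound(s_0, k_5) = 0x54ED
s_2 = InvRound(s_1, k_4) = 0xD3EE
s_3 = InvRound(s_2, k_3) = 0x8C26
s_4 = InvRound(s_3, k_2) = 0xB127
s_5 = InvRound(s_4, k_1) = 0xC174
s_6 = InvRound(s_5, k_0) = 0xA7EB

0xA7EB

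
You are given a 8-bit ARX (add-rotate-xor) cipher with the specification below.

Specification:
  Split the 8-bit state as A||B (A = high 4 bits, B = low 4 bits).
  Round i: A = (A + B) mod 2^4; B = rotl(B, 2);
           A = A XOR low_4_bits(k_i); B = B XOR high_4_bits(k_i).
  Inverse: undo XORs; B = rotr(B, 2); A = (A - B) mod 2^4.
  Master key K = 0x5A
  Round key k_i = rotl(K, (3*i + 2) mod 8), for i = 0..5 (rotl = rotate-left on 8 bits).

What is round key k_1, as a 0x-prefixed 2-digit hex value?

0x4B

K = 0x5A
k_0 = rotl(K, (3*0+2) mod 8) = rotl(K, 2) = 0x69
k_1 = rotl(K, (3*1+2) mod 8) = rotl(K, 5) = 0x4B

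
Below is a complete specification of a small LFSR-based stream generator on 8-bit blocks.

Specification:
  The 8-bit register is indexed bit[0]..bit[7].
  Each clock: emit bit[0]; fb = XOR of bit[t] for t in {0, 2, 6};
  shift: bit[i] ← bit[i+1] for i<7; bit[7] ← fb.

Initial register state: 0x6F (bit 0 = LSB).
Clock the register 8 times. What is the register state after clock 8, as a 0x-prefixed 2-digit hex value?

0xF1

reg_0 = 0x6F
clock 1: out=1, reg = 0xB7
clock 2: out=1, reg = 0x5B
clock 3: out=1, reg = 0x2D
clock 4: out=1, reg = 0x16
clock 5: out=0, reg = 0x8B
clock 6: out=1, reg = 0xC5
clock 7: out=1, reg = 0xE2
clock 8: out=0, reg = 0xF1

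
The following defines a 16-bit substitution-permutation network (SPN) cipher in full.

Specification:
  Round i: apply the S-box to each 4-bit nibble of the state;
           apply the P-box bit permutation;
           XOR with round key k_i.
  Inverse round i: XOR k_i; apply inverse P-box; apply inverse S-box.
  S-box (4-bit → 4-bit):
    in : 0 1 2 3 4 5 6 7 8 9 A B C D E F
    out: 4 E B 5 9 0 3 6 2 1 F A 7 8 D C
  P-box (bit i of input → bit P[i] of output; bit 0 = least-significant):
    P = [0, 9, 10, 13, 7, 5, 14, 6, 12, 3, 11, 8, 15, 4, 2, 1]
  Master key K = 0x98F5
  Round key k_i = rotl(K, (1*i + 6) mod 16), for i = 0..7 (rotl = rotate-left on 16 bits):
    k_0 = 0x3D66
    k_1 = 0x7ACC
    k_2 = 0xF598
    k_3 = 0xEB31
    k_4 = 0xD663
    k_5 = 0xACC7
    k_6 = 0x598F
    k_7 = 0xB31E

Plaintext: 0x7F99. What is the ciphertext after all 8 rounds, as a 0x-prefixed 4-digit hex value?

0xB1FF

s_0 = plaintext = 0x7F99
s_1 = Round(s_0, k_0) = 0x34F3
s_2 = Round(s_1, k_1) = 0xAF89
s_3 = Round(s_2, k_2) = 0x7CAF
s_4 = Round(s_3, k_3) = 0x97CD
s_5 = Round(s_4, k_4) = 0x3ECB
s_6 = Round(s_5, k_5) = 0x5763
s_7 = Round(s_6, k_6) = 0x5526
s_8 = Round(s_7, k_7) = 0xB1FF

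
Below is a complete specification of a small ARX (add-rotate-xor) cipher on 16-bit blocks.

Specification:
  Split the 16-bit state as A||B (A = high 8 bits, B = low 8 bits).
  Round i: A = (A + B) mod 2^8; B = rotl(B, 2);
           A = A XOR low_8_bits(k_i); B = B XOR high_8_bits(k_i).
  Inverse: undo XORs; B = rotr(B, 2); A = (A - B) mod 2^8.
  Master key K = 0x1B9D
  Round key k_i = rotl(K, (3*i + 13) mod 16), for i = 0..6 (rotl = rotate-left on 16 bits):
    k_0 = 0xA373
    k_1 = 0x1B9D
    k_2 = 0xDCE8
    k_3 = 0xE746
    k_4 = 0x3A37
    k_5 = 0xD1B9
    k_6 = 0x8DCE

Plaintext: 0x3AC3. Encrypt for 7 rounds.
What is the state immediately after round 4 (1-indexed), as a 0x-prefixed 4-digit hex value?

0x740E

s_0 = plaintext = 0x3AC3
s_1 = Round(s_0, k_0) = 0x8EAC
s_2 = Round(s_1, k_1) = 0xA7A9
s_3 = Round(s_2, k_2) = 0xB87A
s_4 = Round(s_3, k_3) = 0x740E
s_5 = Round(s_4, k_4) = 0xB502
s_6 = Round(s_5, k_5) = 0x0ED9
s_7 = Round(s_6, k_6) = 0x29EA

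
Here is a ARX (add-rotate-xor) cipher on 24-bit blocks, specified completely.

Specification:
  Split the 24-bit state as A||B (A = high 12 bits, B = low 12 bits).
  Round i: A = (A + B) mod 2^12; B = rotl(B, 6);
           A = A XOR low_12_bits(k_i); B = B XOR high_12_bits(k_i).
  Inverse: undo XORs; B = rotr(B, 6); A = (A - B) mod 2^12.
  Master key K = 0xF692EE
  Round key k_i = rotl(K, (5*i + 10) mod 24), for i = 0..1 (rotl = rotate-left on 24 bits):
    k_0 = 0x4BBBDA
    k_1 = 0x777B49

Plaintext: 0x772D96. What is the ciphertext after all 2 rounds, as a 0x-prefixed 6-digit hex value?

0x496433

s_0 = plaintext = 0x772D96
s_1 = Round(s_0, k_0) = 0xED210D
s_2 = Round(s_1, k_1) = 0x496433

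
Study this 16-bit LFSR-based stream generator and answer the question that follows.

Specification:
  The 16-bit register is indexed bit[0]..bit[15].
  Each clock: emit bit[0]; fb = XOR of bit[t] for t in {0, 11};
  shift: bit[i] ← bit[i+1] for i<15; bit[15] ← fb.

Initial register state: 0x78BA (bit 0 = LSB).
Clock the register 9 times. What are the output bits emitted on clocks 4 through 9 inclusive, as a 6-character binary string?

reg_0 = 0x78BA
clock 1: out=0, reg = 0xBC5D
clock 2: out=1, reg = 0x5E2E
clock 3: out=0, reg = 0xAF17
clock 4: out=1, reg = 0x578B
clock 5: out=1, reg = 0xABC5
clock 6: out=1, reg = 0x55E2
clock 7: out=0, reg = 0x2AF1
clock 8: out=1, reg = 0x1578
clock 9: out=0, reg = 0x0ABC

111010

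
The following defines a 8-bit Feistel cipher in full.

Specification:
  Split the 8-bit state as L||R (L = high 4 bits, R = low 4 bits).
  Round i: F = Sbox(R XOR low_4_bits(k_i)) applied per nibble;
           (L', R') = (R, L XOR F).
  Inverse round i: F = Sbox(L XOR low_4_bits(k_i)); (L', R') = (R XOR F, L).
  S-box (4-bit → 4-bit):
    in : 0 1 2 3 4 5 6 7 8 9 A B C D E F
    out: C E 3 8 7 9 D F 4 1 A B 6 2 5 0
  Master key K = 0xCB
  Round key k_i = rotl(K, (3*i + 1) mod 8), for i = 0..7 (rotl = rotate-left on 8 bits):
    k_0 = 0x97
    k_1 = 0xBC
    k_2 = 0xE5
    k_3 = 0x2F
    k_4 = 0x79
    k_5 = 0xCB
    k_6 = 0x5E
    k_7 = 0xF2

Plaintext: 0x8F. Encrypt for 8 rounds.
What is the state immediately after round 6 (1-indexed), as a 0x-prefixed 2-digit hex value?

s_0 = plaintext = 0x8F
s_1 = Round(s_0, k_0) = 0xFC
s_2 = Round(s_1, k_1) = 0xC3
s_3 = Round(s_2, k_2) = 0x31
s_4 = Round(s_3, k_3) = 0x16
s_5 = Round(s_4, k_4) = 0x61
s_6 = Round(s_5, k_5) = 0x1C
s_7 = Round(s_6, k_6) = 0xC2
s_8 = Round(s_7, k_7) = 0x20

0x1C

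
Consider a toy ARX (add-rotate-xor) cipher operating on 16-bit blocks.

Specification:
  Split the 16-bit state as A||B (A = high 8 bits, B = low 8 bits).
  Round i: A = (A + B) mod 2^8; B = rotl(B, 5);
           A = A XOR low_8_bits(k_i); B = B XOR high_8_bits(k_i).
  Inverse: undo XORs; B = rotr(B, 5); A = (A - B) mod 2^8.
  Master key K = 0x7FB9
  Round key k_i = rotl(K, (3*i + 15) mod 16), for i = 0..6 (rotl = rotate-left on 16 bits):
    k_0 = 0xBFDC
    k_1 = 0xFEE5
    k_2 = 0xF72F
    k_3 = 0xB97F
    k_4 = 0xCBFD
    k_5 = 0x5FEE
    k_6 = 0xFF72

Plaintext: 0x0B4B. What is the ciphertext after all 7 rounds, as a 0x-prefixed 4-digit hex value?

s_0 = plaintext = 0x0B4B
s_1 = Round(s_0, k_0) = 0x8AD6
s_2 = Round(s_1, k_1) = 0x8524
s_3 = Round(s_2, k_2) = 0x8673
s_4 = Round(s_3, k_3) = 0x86D7
s_5 = Round(s_4, k_4) = 0xA031
s_6 = Round(s_5, k_5) = 0x3F79
s_7 = Round(s_6, k_6) = 0xCAD0

0xCAD0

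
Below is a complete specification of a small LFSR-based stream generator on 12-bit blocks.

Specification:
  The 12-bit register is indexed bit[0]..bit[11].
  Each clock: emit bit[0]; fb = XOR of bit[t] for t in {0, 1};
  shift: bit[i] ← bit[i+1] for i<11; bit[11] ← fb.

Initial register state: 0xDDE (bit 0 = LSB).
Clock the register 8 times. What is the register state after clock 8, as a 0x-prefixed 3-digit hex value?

reg_0 = 0xDDE
clock 1: out=0, reg = 0xEEF
clock 2: out=1, reg = 0x777
clock 3: out=1, reg = 0x3BB
clock 4: out=1, reg = 0x1DD
clock 5: out=1, reg = 0x8EE
clock 6: out=0, reg = 0xC77
clock 7: out=1, reg = 0x63B
clock 8: out=1, reg = 0x31D

0x31D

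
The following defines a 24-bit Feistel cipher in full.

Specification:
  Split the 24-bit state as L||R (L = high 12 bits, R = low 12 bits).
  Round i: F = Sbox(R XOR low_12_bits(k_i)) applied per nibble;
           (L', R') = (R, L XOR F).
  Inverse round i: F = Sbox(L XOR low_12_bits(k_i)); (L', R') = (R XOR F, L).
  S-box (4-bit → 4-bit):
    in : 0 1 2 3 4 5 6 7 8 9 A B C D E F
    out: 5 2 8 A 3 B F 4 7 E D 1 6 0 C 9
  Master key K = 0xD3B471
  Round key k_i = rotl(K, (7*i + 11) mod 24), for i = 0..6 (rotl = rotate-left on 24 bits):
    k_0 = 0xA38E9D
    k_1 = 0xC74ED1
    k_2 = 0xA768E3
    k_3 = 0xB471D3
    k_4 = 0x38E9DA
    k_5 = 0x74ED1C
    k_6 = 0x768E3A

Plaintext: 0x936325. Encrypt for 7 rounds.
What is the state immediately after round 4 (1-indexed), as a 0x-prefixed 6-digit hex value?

0x09B587

s_0 = plaintext = 0x936325
s_1 = Round(s_0, k_0) = 0x325921
s_2 = Round(s_1, k_1) = 0x9217B0
s_3 = Round(s_2, k_2) = 0x7B009B
s_4 = Round(s_3, k_3) = 0x09B587
s_5 = Round(s_4, k_4) = 0x58762B
s_6 = Round(s_5, k_5) = 0x62B423
s_7 = Round(s_6, k_6) = 0x423B05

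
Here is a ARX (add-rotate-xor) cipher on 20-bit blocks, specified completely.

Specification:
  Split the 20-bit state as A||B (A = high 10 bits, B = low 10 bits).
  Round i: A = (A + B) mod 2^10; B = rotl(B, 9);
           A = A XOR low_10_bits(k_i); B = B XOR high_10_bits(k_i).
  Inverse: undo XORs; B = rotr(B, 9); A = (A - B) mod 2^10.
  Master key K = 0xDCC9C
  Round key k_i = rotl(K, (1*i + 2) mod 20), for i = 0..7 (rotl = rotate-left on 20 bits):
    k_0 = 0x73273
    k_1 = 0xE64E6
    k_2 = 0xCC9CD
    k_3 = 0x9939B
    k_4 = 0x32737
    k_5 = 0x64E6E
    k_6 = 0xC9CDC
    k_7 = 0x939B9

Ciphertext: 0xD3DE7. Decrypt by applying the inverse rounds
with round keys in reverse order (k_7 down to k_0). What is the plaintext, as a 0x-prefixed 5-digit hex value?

0xC15D1

s_0 = ciphertext = 0xD3DE7
s_1 = InvRound(s_0, k_7) = 0xE8F53
s_2 = InvRound(s_1, k_6) = 0xA5CE8
s_3 = InvRound(s_2, k_5) = 0x80EF6
s_4 = InvRound(s_3, k_4) = 0x2D47F
s_5 = InvRound(s_4, k_3) = 0xBDC37
s_6 = InvRound(s_5, k_2) = 0x4BE0B
s_7 = InvRound(s_6, k_1) = 0xA9724
s_8 = InvRound(s_7, k_0) = 0xC15D1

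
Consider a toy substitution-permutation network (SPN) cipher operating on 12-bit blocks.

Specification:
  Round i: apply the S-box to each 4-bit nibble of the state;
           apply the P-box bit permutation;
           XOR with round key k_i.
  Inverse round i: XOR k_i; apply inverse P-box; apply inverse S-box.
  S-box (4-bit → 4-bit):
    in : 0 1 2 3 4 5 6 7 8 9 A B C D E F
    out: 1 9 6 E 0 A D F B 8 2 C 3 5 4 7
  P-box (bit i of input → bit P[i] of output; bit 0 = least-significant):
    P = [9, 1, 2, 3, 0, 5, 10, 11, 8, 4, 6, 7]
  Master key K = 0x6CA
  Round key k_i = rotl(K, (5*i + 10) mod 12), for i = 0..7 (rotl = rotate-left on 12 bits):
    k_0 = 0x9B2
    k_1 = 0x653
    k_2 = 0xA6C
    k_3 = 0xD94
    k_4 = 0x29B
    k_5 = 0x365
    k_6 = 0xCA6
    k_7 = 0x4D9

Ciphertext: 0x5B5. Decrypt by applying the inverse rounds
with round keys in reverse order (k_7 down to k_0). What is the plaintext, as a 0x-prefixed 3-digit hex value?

0x3C1

s_0 = ciphertext = 0x5B5
s_1 = InvRound(s_0, k_7) = 0xDAB
s_2 = InvRound(s_1, k_6) = 0x00B
s_3 = InvRound(s_2, k_5) = 0xDA7
s_4 = InvRound(s_3, k_4) = 0xC36
s_5 = InvRound(s_4, k_3) = 0x1AA
s_6 = InvRound(s_5, k_2) = 0x69F
s_7 = InvRound(s_6, k_1) = 0xB4B
s_8 = InvRound(s_7, k_0) = 0x3C1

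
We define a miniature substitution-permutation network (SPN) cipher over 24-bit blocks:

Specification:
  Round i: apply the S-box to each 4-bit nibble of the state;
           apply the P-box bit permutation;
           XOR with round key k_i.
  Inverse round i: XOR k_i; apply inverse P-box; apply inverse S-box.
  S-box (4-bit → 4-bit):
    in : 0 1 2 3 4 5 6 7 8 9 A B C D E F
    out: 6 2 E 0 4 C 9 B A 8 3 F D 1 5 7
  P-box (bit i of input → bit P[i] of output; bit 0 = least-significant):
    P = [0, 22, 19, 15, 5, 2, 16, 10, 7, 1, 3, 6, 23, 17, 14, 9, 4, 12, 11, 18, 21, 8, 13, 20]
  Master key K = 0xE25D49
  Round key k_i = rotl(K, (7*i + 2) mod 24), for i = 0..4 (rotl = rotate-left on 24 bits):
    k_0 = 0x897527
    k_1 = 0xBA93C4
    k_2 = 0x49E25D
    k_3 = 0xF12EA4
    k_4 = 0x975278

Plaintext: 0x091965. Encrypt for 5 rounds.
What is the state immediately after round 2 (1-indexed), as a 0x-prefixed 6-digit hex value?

s_0 = plaintext = 0x091965
s_1 = Round(s_0, k_0) = 0x87D047
s_2 = Round(s_1, k_1) = 0x6F02DF
s_3 = Round(s_2, k_2) = 0x33BA26
s_4 = Round(s_3, k_3) = 0x72E823
s_5 = Round(s_4, k_4) = 0x220F3E

0x6F02DF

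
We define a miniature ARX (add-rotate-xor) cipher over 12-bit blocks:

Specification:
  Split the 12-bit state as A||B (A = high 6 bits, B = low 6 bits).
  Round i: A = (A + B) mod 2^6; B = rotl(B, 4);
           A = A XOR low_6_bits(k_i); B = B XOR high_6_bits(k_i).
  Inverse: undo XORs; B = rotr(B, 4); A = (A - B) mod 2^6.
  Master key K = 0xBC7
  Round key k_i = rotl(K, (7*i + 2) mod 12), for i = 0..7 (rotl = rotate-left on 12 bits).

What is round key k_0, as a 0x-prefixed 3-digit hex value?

0xF1E

K = 0xBC7
k_0 = rotl(K, (7*0+2) mod 12) = rotl(K, 2) = 0xF1E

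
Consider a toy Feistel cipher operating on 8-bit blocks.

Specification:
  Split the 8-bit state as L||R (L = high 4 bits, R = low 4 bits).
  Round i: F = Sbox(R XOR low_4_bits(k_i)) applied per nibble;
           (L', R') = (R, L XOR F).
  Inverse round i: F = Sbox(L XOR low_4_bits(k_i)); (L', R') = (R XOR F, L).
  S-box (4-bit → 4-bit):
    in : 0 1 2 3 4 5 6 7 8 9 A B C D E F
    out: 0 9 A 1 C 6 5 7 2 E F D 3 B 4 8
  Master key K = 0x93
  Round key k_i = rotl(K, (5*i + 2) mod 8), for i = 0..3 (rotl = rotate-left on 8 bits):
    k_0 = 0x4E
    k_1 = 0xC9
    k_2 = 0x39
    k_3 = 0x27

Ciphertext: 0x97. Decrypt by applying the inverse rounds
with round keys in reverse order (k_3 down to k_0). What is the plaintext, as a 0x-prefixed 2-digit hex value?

s_0 = ciphertext = 0x97
s_1 = InvRound(s_0, k_3) = 0x39
s_2 = InvRound(s_1, k_2) = 0x63
s_3 = InvRound(s_2, k_1) = 0xB6
s_4 = InvRound(s_3, k_0) = 0x0B

0x0B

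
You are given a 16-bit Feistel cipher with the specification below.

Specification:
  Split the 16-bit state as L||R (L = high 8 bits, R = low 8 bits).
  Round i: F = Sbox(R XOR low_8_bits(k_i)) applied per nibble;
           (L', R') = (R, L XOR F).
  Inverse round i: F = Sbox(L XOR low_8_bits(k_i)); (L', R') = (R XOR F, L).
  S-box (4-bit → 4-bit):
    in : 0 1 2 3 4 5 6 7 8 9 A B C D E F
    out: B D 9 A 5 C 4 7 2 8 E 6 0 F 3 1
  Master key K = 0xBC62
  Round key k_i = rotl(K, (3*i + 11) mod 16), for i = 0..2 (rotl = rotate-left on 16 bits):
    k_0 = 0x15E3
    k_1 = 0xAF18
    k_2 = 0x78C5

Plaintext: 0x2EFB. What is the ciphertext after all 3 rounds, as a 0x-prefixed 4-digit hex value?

0xCE4A

s_0 = plaintext = 0x2EFB
s_1 = Round(s_0, k_0) = 0xFBFC
s_2 = Round(s_1, k_1) = 0xFCCE
s_3 = Round(s_2, k_2) = 0xCE4A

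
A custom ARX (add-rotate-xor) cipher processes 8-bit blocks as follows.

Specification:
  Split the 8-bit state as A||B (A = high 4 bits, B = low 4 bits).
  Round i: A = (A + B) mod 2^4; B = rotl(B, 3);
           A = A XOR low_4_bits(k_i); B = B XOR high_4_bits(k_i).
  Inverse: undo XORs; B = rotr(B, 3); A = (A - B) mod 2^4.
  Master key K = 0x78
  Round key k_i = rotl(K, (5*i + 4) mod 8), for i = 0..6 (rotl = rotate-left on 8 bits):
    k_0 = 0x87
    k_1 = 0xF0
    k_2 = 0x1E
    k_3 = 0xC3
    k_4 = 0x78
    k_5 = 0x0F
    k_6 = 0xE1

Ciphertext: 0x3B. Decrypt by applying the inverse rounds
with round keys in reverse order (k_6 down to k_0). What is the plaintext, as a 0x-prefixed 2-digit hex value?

s_0 = ciphertext = 0x3B
s_1 = InvRound(s_0, k_6) = 0x8A
s_2 = InvRound(s_1, k_5) = 0x25
s_3 = InvRound(s_2, k_4) = 0x64
s_4 = InvRound(s_3, k_3) = 0x41
s_5 = InvRound(s_4, k_2) = 0xA0
s_6 = InvRound(s_5, k_1) = 0xBF
s_7 = InvRound(s_6, k_0) = 0xEE

0xEE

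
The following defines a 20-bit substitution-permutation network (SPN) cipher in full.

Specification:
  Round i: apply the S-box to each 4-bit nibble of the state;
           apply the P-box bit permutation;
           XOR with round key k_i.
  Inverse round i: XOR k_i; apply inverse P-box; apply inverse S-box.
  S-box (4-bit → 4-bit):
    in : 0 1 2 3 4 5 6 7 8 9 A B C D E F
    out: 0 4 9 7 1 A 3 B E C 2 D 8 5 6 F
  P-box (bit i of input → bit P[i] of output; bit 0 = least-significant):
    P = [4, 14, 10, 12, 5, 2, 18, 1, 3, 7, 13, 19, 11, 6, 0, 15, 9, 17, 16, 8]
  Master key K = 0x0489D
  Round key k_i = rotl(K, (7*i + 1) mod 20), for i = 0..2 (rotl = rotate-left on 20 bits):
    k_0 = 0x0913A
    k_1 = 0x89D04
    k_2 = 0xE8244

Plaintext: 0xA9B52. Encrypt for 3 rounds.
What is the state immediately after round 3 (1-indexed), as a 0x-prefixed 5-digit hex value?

0x4CAB6

s_0 = plaintext = 0xA9B52
s_1 = Round(s_0, k_0) = 0xA2125
s_2 = Round(s_1, k_1) = 0xA6526
s_3 = Round(s_2, k_2) = 0x4CAB6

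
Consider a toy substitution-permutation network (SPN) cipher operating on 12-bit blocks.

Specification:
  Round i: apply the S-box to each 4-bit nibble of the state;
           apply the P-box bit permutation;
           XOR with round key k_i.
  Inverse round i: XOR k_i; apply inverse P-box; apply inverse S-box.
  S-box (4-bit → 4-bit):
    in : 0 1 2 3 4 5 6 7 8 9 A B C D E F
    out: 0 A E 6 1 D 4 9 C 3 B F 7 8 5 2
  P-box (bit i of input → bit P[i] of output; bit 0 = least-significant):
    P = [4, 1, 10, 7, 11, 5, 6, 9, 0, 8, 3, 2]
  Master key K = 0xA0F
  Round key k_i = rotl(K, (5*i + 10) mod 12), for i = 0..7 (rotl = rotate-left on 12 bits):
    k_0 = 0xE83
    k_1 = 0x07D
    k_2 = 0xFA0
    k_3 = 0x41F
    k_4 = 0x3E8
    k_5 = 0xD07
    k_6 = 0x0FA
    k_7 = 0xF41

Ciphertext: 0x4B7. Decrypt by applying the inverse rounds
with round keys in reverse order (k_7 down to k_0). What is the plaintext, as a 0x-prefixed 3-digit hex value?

s_0 = ciphertext = 0x4B7
s_1 = InvRound(s_0, k_7) = 0x1BA
s_2 = InvRound(s_1, k_6) = 0xF60
s_3 = InvRound(s_2, k_5) = 0x72F
s_4 = InvRound(s_3, k_4) = 0x762
s_5 = InvRound(s_4, k_3) = 0xB24
s_6 = InvRound(s_5, k_2) = 0xD08
s_7 = InvRound(s_6, k_1) = 0xACE
s_8 = InvRound(s_7, k_0) = 0x566

0x566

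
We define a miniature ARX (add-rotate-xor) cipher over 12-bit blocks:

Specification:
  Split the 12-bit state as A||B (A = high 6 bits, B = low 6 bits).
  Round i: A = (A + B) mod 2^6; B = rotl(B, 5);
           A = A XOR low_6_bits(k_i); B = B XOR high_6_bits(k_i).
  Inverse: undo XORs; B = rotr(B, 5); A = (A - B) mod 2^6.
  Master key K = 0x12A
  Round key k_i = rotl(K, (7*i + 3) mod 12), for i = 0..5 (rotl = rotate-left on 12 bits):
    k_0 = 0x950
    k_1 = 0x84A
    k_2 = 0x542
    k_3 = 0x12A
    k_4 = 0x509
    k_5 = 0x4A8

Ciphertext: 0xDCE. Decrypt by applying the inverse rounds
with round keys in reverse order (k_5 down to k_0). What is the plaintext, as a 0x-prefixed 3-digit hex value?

s_0 = ciphertext = 0xDCE
s_1 = InvRound(s_0, k_5) = 0x9F8
s_2 = InvRound(s_1, k_4) = 0x559
s_3 = InvRound(s_2, k_3) = 0x17A
s_4 = InvRound(s_3, k_2) = 0xA1F
s_5 = InvRound(s_4, k_1) = 0x97D
s_6 = InvRound(s_5, k_0) = 0x170

0x170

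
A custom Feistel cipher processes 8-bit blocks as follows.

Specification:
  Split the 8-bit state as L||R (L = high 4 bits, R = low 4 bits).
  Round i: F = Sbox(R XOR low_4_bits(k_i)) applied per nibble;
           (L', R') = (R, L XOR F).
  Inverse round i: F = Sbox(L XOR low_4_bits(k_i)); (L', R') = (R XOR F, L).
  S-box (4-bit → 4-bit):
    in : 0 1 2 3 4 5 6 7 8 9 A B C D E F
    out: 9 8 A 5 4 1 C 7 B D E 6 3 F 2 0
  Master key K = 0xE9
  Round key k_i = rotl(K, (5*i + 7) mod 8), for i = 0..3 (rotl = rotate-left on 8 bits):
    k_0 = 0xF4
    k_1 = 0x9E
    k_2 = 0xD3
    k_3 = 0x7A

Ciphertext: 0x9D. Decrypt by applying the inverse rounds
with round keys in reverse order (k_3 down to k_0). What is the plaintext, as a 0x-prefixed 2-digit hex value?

0xB0

s_0 = ciphertext = 0x9D
s_1 = InvRound(s_0, k_3) = 0x89
s_2 = InvRound(s_1, k_2) = 0xF8
s_3 = InvRound(s_2, k_1) = 0x0F
s_4 = InvRound(s_3, k_0) = 0xB0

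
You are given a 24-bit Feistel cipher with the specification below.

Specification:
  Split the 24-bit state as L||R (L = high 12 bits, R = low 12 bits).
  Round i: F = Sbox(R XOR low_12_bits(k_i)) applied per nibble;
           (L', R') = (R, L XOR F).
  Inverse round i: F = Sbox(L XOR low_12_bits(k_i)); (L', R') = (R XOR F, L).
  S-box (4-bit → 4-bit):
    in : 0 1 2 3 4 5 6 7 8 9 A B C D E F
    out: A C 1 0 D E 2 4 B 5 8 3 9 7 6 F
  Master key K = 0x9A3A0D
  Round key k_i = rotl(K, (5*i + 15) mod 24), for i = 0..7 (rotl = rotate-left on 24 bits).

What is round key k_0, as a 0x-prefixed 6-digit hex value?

K = 0x9A3A0D
k_0 = rotl(K, (5*0+15) mod 24) = rotl(K, 15) = 0x06CD1D

0x06CD1D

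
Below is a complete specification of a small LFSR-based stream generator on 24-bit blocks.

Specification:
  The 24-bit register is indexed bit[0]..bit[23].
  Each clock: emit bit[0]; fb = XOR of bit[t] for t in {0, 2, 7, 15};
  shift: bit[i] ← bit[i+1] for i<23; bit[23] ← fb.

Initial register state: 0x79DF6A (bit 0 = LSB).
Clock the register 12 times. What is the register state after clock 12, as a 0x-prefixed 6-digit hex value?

reg_0 = 0x79DF6A
clock 1: out=0, reg = 0xBCEFB5
clock 2: out=1, reg = 0x5E77DA
clock 3: out=0, reg = 0xAF3BED
clock 4: out=1, reg = 0xD79DF6
clock 5: out=0, reg = 0xEBCEFB
clock 6: out=1, reg = 0xF5E77D
clock 7: out=1, reg = 0xFAF3BE
clock 8: out=0, reg = 0xFD79DF
clock 9: out=1, reg = 0xFEBCEF
clock 10: out=1, reg = 0x7F5E77
clock 11: out=1, reg = 0x3FAF3B
clock 12: out=1, reg = 0x1FD79D

0x1FD79D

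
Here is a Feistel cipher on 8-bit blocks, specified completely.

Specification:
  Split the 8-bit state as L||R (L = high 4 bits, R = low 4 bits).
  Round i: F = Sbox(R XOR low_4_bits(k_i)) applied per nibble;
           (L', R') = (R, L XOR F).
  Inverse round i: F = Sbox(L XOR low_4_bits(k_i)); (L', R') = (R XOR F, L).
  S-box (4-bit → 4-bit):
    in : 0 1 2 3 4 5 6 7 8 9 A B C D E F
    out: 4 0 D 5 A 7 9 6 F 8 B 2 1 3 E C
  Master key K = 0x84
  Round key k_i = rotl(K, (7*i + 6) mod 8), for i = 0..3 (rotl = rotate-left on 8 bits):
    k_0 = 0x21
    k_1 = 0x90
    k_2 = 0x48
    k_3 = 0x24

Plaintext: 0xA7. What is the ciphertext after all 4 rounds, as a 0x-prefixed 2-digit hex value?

s_0 = plaintext = 0xA7
s_1 = Round(s_0, k_0) = 0x73
s_2 = Round(s_1, k_1) = 0x32
s_3 = Round(s_2, k_2) = 0x28
s_4 = Round(s_3, k_3) = 0x83

0x83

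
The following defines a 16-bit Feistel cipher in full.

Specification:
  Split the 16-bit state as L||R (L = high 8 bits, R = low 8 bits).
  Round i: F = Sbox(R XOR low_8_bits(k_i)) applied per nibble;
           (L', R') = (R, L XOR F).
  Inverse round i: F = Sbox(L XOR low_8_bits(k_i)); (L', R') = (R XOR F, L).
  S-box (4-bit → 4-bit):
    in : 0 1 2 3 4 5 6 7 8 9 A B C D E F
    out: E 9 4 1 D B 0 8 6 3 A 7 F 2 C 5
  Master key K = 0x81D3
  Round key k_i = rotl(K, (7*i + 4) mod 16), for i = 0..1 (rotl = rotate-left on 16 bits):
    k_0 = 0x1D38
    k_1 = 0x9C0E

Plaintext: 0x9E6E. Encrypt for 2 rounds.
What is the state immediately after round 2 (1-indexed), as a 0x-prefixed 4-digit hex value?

0x2E20

s_0 = plaintext = 0x9E6E
s_1 = Round(s_0, k_0) = 0x6E2E
s_2 = Round(s_1, k_1) = 0x2E20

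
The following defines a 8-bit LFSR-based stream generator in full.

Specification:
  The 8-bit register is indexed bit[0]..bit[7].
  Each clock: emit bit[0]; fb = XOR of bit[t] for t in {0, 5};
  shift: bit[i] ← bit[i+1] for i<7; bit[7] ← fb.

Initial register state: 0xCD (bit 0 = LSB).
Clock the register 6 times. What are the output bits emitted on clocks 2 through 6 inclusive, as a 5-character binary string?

01100

reg_0 = 0xCD
clock 1: out=1, reg = 0xE6
clock 2: out=0, reg = 0xF3
clock 3: out=1, reg = 0x79
clock 4: out=1, reg = 0x3C
clock 5: out=0, reg = 0x9E
clock 6: out=0, reg = 0x4F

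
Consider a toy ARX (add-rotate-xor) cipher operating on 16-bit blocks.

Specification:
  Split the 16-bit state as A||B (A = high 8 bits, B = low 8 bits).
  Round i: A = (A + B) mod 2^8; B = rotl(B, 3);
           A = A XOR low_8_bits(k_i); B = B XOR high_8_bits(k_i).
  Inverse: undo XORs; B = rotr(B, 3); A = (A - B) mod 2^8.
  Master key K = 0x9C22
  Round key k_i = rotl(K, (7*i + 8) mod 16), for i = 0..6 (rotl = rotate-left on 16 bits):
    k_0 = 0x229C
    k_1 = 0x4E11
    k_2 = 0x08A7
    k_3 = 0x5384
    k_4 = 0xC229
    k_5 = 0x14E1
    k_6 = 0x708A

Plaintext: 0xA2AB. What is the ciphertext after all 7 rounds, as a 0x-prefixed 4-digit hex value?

s_0 = plaintext = 0xA2AB
s_1 = Round(s_0, k_0) = 0xD17F
s_2 = Round(s_1, k_1) = 0x41B5
s_3 = Round(s_2, k_2) = 0x51A5
s_4 = Round(s_3, k_3) = 0x727E
s_5 = Round(s_4, k_4) = 0xD931
s_6 = Round(s_5, k_5) = 0xEB9D
s_7 = Round(s_6, k_6) = 0x029C

0x029C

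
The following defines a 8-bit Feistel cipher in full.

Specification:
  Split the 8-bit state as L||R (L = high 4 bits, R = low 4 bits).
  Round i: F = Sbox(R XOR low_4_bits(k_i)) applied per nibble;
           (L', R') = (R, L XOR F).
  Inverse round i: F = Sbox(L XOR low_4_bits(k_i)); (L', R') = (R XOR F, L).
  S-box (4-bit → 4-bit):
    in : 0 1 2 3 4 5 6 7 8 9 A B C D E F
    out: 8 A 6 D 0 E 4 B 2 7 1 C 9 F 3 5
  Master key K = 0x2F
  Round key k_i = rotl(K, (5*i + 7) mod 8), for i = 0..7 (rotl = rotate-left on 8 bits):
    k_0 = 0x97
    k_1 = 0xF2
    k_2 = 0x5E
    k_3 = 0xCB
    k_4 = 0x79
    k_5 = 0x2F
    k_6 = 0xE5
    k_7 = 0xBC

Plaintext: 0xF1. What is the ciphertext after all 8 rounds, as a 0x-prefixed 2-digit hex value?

0xB1

s_0 = plaintext = 0xF1
s_1 = Round(s_0, k_0) = 0x1B
s_2 = Round(s_1, k_1) = 0xB6
s_3 = Round(s_2, k_2) = 0x69
s_4 = Round(s_3, k_3) = 0x90
s_5 = Round(s_4, k_4) = 0x0E
s_6 = Round(s_5, k_5) = 0xEA
s_7 = Round(s_6, k_6) = 0xAB
s_8 = Round(s_7, k_7) = 0xB1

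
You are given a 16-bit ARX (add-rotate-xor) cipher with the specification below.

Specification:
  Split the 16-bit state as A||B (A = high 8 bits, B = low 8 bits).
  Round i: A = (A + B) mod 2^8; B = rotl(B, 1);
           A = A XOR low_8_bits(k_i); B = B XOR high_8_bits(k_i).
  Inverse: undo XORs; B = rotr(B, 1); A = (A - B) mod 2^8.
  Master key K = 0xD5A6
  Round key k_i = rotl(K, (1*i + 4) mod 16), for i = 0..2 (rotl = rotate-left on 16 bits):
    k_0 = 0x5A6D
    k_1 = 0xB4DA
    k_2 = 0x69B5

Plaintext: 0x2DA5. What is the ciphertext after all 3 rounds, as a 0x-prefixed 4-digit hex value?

0x1544

s_0 = plaintext = 0x2DA5
s_1 = Round(s_0, k_0) = 0xBF11
s_2 = Round(s_1, k_1) = 0x0A96
s_3 = Round(s_2, k_2) = 0x1544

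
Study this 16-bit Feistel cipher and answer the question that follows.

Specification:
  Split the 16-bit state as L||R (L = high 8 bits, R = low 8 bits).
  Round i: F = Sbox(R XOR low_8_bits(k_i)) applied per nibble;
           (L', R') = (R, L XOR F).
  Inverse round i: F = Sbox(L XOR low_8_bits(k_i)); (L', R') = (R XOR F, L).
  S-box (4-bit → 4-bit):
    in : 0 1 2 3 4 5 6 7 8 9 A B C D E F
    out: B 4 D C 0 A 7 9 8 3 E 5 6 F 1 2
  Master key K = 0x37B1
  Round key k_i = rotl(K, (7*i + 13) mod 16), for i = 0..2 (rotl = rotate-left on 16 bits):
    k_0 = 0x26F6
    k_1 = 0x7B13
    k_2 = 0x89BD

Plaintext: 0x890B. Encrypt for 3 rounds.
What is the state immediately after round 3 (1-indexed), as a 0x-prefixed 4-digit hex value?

0x51B0

s_0 = plaintext = 0x890B
s_1 = Round(s_0, k_0) = 0x0BA6
s_2 = Round(s_1, k_1) = 0xA651
s_3 = Round(s_2, k_2) = 0x51B0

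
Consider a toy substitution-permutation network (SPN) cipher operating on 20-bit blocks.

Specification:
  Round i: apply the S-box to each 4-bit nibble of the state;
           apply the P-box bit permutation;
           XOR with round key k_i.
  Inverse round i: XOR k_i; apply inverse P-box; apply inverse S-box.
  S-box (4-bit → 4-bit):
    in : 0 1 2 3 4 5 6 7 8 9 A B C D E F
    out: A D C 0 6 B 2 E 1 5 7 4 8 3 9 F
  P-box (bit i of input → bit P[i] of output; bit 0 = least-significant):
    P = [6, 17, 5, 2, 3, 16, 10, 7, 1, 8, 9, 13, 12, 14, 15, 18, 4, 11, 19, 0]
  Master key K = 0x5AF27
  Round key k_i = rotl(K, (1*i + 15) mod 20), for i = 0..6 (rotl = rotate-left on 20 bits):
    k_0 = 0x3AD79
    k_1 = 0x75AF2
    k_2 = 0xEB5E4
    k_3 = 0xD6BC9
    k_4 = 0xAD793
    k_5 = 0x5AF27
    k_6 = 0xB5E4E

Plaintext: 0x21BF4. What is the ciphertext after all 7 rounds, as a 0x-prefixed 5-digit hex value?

0x6E036

s_0 = plaintext = 0x21BF4
s_1 = Round(s_0, k_0) = 0xC3BD0
s_2 = Round(s_1, k_1) = 0x458FF
s_3 = Round(s_2, k_2) = 0x1E90A
s_4 = Round(s_3, k_3) = 0x2793A
s_5 = Round(s_4, k_4) = 0x415F0
s_6 = Round(s_5, k_5) = 0xA12A9
s_7 = Round(s_6, k_6) = 0x6E036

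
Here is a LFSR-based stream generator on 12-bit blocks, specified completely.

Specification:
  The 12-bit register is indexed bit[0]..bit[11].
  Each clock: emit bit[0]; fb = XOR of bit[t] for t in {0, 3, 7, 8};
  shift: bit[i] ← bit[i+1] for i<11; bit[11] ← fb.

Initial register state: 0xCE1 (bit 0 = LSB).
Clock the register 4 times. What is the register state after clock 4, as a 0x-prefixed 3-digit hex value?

reg_0 = 0xCE1
clock 1: out=1, reg = 0x670
clock 2: out=0, reg = 0x338
clock 3: out=0, reg = 0x19C
clock 4: out=0, reg = 0x8CE

0x8CE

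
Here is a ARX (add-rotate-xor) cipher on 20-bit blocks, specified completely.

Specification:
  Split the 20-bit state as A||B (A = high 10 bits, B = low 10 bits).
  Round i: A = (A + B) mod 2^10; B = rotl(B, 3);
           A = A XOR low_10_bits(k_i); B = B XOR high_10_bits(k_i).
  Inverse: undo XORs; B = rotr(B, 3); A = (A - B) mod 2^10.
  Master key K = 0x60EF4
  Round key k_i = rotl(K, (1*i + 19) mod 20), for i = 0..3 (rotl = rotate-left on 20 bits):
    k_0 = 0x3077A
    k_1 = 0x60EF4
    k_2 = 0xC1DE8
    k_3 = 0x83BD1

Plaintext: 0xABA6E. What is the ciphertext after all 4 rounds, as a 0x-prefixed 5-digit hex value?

s_0 = plaintext = 0xABA6E
s_1 = Round(s_0, k_0) = 0x99BB5
s_2 = Round(s_1, k_1) = 0x3BC2C
s_3 = Round(s_2, k_2) = 0x3CE67
s_4 = Round(s_3, k_3) = 0x22D32

0x22D32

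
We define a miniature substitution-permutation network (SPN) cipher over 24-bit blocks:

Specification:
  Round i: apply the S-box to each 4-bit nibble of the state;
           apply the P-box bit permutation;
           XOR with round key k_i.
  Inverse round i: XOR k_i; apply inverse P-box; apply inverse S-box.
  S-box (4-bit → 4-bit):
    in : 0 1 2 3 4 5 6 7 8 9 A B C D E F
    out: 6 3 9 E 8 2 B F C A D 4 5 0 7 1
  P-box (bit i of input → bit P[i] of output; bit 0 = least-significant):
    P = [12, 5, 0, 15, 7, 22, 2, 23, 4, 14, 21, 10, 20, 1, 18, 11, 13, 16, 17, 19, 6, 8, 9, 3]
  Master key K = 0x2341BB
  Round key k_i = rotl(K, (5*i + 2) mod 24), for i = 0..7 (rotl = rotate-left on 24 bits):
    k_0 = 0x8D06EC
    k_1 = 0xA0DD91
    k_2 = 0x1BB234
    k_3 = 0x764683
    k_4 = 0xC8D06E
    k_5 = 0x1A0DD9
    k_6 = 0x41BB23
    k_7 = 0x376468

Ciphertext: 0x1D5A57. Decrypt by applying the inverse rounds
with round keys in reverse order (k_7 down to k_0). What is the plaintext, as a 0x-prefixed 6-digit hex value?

s_0 = ciphertext = 0x1D5A57
s_1 = InvRound(s_0, k_7) = 0x8A9ABE
s_2 = InvRound(s_1, k_6) = 0x97DF7B
s_3 = InvRound(s_2, k_5) = 0xB90526
s_4 = InvRound(s_3, k_4) = 0x65F352
s_5 = InvRound(s_4, k_3) = 0x1EF2FA
s_6 = InvRound(s_5, k_2) = 0x2505CD
s_7 = InvRound(s_6, k_1) = 0x258182
s_8 = InvRound(s_7, k_0) = 0x745889

0x745889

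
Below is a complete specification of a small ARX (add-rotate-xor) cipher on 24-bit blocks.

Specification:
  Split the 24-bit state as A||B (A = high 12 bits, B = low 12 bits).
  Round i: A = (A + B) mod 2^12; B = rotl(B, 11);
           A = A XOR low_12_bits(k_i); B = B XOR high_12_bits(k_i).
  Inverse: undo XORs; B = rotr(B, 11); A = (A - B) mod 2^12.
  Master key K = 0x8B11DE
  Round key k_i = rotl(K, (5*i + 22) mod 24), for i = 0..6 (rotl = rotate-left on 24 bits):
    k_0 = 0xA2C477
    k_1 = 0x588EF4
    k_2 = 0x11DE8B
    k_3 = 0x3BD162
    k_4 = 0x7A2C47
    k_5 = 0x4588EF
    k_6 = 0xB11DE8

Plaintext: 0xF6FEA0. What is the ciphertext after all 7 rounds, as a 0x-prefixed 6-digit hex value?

s_0 = plaintext = 0xF6FEA0
s_1 = Round(s_0, k_0) = 0xA78D7C
s_2 = Round(s_1, k_1) = 0x900336
s_3 = Round(s_2, k_2) = 0x2BD086
s_4 = Round(s_3, k_3) = 0x2213FE
s_5 = Round(s_4, k_4) = 0xA5865D
s_6 = Round(s_5, k_5) = 0x85AF76
s_7 = Round(s_6, k_6) = 0xA38CAA

0xA38CAA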